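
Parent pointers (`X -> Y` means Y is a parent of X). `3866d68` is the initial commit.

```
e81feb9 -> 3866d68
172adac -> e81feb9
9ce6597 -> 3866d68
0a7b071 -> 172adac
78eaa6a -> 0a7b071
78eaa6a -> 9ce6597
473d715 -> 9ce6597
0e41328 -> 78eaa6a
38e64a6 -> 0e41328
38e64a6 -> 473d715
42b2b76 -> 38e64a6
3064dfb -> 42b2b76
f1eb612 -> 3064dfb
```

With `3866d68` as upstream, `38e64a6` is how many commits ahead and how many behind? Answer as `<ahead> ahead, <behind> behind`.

8 ahead, 0 behind

Reachable from 38e64a6: {0a7b071, 0e41328, 172adac, 3866d68, 38e64a6, 473d715, 78eaa6a, 9ce6597, e81feb9}.
Reachable from 3866d68: {3866d68}.
Only in 38e64a6's history (ahead): {0a7b071, 0e41328, 172adac, 38e64a6, 473d715, 78eaa6a, 9ce6597, e81feb9} — 8.
Only in 3866d68's history (behind): {} — 0.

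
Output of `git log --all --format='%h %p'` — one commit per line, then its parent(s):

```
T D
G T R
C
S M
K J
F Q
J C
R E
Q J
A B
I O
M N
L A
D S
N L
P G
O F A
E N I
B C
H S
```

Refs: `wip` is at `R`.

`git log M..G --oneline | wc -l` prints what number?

11

Reachable from G: {A, B, C, D, E, F, G, I, J, L, M, N, O, Q, R, S, T}.
Reachable from M: {A, B, C, L, M, N}.
In G's history but not M's: {D, E, F, G, I, J, O, Q, R, S, T} — 11 commits.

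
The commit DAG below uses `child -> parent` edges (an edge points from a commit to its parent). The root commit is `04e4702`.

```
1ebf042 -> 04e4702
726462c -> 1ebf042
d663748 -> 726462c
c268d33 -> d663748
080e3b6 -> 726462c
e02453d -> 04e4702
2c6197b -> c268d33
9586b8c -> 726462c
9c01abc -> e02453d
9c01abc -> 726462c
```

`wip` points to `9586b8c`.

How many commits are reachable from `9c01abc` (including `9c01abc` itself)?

5

Walking parent pointers from 9c01abc: reachable set = {04e4702, 1ebf042, 726462c, 9c01abc, e02453d}.
That is 5 commits.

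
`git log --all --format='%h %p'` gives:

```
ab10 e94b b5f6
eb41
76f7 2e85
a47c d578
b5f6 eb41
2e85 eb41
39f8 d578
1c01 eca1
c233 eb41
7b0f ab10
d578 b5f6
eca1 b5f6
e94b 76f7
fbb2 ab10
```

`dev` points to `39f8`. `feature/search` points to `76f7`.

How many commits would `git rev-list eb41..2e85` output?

Reachable from 2e85: {2e85, eb41}.
Reachable from eb41: {eb41}.
In 2e85's history but not eb41's: {2e85} — 1 commit.

1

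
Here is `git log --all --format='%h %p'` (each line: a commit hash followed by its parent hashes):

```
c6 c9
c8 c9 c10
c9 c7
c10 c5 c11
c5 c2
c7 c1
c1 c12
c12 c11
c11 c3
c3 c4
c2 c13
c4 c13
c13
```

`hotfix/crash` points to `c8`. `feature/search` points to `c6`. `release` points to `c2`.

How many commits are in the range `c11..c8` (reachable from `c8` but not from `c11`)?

Reachable from c8: {c1, c10, c11, c12, c13, c2, c3, c4, c5, c7, c8, c9}.
Reachable from c11: {c11, c13, c3, c4}.
In c8's history but not c11's: {c1, c10, c12, c2, c5, c7, c8, c9} — 8 commits.

8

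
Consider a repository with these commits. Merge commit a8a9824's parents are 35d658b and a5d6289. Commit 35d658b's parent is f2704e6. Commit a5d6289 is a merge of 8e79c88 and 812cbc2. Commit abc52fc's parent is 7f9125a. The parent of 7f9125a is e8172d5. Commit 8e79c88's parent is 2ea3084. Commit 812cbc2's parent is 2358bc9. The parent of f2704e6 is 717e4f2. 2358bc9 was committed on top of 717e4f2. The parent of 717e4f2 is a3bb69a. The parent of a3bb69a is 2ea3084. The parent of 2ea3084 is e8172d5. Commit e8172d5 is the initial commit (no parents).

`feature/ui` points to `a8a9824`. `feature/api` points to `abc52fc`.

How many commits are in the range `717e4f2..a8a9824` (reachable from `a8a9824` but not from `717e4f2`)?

7

Reachable from a8a9824: {2358bc9, 2ea3084, 35d658b, 717e4f2, 812cbc2, 8e79c88, a3bb69a, a5d6289, a8a9824, e8172d5, f2704e6}.
Reachable from 717e4f2: {2ea3084, 717e4f2, a3bb69a, e8172d5}.
In a8a9824's history but not 717e4f2's: {2358bc9, 35d658b, 812cbc2, 8e79c88, a5d6289, a8a9824, f2704e6} — 7 commits.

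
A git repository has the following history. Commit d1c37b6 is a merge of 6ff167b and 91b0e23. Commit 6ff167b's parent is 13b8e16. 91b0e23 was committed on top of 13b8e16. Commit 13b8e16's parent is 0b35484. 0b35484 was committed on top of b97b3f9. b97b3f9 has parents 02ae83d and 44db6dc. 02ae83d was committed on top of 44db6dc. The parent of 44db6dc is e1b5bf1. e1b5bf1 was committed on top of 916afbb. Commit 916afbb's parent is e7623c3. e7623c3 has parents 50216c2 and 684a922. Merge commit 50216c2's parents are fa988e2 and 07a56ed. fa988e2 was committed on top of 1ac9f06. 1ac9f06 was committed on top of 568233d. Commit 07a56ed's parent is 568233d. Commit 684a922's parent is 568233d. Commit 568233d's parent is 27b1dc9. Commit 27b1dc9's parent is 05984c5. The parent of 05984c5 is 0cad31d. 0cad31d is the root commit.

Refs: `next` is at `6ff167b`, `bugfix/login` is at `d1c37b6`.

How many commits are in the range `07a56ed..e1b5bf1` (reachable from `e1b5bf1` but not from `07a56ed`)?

7

Reachable from e1b5bf1: {05984c5, 07a56ed, 0cad31d, 1ac9f06, 27b1dc9, 50216c2, 568233d, 684a922, 916afbb, e1b5bf1, e7623c3, fa988e2}.
Reachable from 07a56ed: {05984c5, 07a56ed, 0cad31d, 27b1dc9, 568233d}.
In e1b5bf1's history but not 07a56ed's: {1ac9f06, 50216c2, 684a922, 916afbb, e1b5bf1, e7623c3, fa988e2} — 7 commits.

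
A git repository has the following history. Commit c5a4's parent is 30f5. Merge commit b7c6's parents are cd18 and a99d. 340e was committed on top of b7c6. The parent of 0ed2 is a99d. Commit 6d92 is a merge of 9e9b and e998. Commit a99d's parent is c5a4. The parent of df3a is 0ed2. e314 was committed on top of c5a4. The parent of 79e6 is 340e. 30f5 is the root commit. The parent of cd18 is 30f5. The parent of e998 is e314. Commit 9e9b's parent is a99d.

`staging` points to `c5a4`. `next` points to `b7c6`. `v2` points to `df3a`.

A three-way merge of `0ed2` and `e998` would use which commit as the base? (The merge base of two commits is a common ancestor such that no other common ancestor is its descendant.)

c5a4

Ancestors of 0ed2: {0ed2, 30f5, a99d, c5a4}.
Ancestors of e998: {30f5, c5a4, e314, e998}.
Common ancestors: {30f5, c5a4}.
Among these, c5a4 is not an ancestor of any other common ancestor — it is the merge base.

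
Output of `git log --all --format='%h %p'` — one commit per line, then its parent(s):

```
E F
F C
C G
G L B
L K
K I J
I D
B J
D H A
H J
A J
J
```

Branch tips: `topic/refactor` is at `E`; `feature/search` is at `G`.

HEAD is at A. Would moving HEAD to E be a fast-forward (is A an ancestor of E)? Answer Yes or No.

A fast-forward from A to E is possible iff A is an ancestor of E.
Ancestors of E: {A, B, C, D, E, F, G, H, I, J, K, L}.
A is among them, so fast-forward is possible.

Yes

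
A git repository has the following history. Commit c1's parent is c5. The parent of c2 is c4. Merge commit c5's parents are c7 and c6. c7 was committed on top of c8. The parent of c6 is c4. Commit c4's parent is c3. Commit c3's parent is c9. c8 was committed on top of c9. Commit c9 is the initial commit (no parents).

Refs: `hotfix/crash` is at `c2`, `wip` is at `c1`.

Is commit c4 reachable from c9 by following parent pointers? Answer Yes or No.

No

Ancestors of c9: {c9}.
c4 is not in that set, so it is not an ancestor of c9.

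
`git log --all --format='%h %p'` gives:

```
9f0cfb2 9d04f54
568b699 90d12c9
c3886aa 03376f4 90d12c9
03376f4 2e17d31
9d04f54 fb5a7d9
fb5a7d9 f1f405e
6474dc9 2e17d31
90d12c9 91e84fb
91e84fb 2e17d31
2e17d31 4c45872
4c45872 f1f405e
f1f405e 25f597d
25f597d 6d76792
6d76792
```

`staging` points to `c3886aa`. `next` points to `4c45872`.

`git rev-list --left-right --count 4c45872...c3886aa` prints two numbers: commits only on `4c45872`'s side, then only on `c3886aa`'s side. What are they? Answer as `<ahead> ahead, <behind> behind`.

Reachable from 4c45872: {25f597d, 4c45872, 6d76792, f1f405e}.
Reachable from c3886aa: {03376f4, 25f597d, 2e17d31, 4c45872, 6d76792, 90d12c9, 91e84fb, c3886aa, f1f405e}.
Only in 4c45872's history (ahead): {} — 0.
Only in c3886aa's history (behind): {03376f4, 2e17d31, 90d12c9, 91e84fb, c3886aa} — 5.

0 ahead, 5 behind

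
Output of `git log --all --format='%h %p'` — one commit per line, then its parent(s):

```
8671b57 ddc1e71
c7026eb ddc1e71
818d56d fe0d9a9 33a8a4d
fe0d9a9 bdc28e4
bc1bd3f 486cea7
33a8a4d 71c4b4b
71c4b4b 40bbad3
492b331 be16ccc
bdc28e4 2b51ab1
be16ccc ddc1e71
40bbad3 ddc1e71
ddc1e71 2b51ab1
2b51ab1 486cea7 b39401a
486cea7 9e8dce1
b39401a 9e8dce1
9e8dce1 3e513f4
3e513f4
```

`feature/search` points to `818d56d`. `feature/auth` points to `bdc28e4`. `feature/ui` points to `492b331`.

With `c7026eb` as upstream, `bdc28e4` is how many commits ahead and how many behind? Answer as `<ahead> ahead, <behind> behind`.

1 ahead, 2 behind

Reachable from bdc28e4: {2b51ab1, 3e513f4, 486cea7, 9e8dce1, b39401a, bdc28e4}.
Reachable from c7026eb: {2b51ab1, 3e513f4, 486cea7, 9e8dce1, b39401a, c7026eb, ddc1e71}.
Only in bdc28e4's history (ahead): {bdc28e4} — 1.
Only in c7026eb's history (behind): {c7026eb, ddc1e71} — 2.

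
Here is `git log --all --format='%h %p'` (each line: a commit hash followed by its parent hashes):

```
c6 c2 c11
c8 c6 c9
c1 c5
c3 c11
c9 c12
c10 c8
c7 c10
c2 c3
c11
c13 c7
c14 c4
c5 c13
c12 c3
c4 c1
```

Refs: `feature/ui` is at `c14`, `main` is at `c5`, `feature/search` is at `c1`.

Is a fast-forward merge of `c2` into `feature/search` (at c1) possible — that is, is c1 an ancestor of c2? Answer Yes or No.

A fast-forward from c1 to c2 is possible iff c1 is an ancestor of c2.
Ancestors of c2: {c11, c2, c3}.
c1 is not among them, so fast-forward is not possible.

No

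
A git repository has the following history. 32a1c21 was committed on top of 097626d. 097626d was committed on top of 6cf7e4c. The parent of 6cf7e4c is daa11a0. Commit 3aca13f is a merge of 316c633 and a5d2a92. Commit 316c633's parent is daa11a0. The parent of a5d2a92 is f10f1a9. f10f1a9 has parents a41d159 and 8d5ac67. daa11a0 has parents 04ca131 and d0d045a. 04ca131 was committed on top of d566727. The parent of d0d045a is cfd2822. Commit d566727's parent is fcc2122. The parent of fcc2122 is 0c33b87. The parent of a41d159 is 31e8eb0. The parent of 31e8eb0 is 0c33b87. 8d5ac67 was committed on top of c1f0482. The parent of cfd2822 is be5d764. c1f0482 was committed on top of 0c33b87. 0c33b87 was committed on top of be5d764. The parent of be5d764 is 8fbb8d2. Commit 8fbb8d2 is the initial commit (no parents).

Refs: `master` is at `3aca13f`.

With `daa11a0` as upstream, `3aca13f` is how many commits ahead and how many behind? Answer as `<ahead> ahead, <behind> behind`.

8 ahead, 0 behind

Reachable from 3aca13f: {04ca131, 0c33b87, 316c633, 31e8eb0, 3aca13f, 8d5ac67, 8fbb8d2, a41d159, a5d2a92, be5d764, c1f0482, cfd2822, d0d045a, d566727, daa11a0, f10f1a9, fcc2122}.
Reachable from daa11a0: {04ca131, 0c33b87, 8fbb8d2, be5d764, cfd2822, d0d045a, d566727, daa11a0, fcc2122}.
Only in 3aca13f's history (ahead): {316c633, 31e8eb0, 3aca13f, 8d5ac67, a41d159, a5d2a92, c1f0482, f10f1a9} — 8.
Only in daa11a0's history (behind): {} — 0.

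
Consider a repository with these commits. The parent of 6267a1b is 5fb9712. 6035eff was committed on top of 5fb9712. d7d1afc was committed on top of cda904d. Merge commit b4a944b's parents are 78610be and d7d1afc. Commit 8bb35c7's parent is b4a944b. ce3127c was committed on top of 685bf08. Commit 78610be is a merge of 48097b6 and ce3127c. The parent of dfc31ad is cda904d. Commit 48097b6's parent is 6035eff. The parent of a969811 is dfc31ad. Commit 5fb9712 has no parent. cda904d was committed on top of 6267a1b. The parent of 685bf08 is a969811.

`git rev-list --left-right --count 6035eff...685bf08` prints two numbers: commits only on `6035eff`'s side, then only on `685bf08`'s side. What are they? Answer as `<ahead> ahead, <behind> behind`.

1 ahead, 5 behind

Reachable from 6035eff: {5fb9712, 6035eff}.
Reachable from 685bf08: {5fb9712, 6267a1b, 685bf08, a969811, cda904d, dfc31ad}.
Only in 6035eff's history (ahead): {6035eff} — 1.
Only in 685bf08's history (behind): {6267a1b, 685bf08, a969811, cda904d, dfc31ad} — 5.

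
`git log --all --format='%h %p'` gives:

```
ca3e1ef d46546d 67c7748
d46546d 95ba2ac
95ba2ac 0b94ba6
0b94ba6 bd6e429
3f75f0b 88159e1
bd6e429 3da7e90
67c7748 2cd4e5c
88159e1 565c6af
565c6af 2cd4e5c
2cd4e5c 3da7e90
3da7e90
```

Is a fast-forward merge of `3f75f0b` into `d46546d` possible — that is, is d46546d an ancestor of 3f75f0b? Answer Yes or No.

No

A fast-forward from d46546d to 3f75f0b is possible iff d46546d is an ancestor of 3f75f0b.
Ancestors of 3f75f0b: {2cd4e5c, 3da7e90, 3f75f0b, 565c6af, 88159e1}.
d46546d is not among them, so fast-forward is not possible.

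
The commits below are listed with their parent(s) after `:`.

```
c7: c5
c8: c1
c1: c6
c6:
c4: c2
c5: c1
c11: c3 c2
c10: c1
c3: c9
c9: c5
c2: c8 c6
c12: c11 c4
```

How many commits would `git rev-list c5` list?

Walking parent pointers from c5: reachable set = {c1, c5, c6}.
That is 3 commits.

3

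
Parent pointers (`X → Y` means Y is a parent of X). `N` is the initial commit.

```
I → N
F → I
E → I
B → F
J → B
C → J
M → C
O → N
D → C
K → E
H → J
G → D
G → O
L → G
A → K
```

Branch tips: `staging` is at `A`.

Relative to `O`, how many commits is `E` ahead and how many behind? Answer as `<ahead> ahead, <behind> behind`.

2 ahead, 1 behind

Reachable from E: {E, I, N}.
Reachable from O: {N, O}.
Only in E's history (ahead): {E, I} — 2.
Only in O's history (behind): {O} — 1.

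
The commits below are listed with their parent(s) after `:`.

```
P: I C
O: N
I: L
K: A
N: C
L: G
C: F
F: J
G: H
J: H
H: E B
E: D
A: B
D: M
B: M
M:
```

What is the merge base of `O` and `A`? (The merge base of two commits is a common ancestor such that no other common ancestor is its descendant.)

Ancestors of O: {B, C, D, E, F, H, J, M, N, O}.
Ancestors of A: {A, B, M}.
Common ancestors: {B, M}.
Among these, B is not an ancestor of any other common ancestor — it is the merge base.

B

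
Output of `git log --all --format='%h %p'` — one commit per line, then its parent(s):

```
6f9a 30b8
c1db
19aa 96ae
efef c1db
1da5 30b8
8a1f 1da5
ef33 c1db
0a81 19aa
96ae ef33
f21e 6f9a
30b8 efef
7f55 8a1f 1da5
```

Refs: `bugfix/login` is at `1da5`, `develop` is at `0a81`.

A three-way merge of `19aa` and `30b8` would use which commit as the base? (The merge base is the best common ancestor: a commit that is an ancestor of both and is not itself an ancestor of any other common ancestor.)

Ancestors of 19aa: {19aa, 96ae, c1db, ef33}.
Ancestors of 30b8: {30b8, c1db, efef}.
Common ancestors: {c1db}.
The only common ancestor is c1db, so it is the merge base.

c1db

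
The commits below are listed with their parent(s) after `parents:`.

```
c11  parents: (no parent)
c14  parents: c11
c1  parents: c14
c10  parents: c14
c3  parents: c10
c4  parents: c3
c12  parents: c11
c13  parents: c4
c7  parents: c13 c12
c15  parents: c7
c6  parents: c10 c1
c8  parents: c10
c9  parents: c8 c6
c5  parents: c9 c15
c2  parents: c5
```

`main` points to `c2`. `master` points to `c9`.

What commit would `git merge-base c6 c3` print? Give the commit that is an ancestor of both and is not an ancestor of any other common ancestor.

c10

Ancestors of c6: {c1, c10, c11, c14, c6}.
Ancestors of c3: {c10, c11, c14, c3}.
Common ancestors: {c10, c11, c14}.
Among these, c10 is not an ancestor of any other common ancestor — it is the merge base.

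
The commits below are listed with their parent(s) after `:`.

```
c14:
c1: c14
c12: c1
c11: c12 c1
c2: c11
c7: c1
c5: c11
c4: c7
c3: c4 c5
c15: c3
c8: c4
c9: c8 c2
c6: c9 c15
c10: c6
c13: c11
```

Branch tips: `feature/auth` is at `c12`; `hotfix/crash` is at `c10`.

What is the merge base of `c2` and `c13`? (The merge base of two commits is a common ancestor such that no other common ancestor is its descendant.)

Ancestors of c2: {c1, c11, c12, c14, c2}.
Ancestors of c13: {c1, c11, c12, c13, c14}.
Common ancestors: {c1, c11, c12, c14}.
Among these, c11 is not an ancestor of any other common ancestor — it is the merge base.

c11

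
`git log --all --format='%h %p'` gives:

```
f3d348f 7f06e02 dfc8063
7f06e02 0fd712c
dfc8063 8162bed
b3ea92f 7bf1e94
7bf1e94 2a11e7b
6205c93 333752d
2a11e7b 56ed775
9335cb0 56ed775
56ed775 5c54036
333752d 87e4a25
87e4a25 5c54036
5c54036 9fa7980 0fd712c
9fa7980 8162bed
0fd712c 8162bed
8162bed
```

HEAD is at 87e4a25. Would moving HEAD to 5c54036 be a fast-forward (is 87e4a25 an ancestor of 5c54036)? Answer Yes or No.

A fast-forward from 87e4a25 to 5c54036 is possible iff 87e4a25 is an ancestor of 5c54036.
Ancestors of 5c54036: {0fd712c, 5c54036, 8162bed, 9fa7980}.
87e4a25 is not among them, so fast-forward is not possible.

No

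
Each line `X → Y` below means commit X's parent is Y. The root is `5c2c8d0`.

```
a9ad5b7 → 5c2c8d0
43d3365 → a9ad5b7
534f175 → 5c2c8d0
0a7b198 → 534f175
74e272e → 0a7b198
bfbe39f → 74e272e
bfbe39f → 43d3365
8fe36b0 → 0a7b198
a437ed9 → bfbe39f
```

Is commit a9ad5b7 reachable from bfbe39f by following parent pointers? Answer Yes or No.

Ancestors of bfbe39f (commits reachable by following parents): {0a7b198, 43d3365, 534f175, 5c2c8d0, 74e272e, a9ad5b7, bfbe39f}.
a9ad5b7 is in that set, so it is an ancestor of bfbe39f.

Yes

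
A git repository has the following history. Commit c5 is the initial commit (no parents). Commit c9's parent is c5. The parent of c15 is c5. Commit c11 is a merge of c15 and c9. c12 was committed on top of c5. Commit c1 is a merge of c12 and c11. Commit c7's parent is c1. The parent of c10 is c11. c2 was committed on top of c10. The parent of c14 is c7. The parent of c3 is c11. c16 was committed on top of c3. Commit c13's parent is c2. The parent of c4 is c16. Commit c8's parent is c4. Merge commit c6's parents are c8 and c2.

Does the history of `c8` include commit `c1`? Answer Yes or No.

No

Ancestors of c8: {c11, c15, c16, c3, c4, c5, c8, c9}.
c1 is not in that set, so it is not an ancestor of c8.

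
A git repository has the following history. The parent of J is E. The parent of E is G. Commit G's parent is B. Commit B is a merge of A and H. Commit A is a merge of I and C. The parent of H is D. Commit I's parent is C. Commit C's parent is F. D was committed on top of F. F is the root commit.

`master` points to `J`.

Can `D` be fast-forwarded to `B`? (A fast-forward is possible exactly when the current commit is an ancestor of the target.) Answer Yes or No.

A fast-forward from D to B is possible iff D is an ancestor of B.
Ancestors of B: {A, B, C, D, F, H, I}.
D is among them, so fast-forward is possible.

Yes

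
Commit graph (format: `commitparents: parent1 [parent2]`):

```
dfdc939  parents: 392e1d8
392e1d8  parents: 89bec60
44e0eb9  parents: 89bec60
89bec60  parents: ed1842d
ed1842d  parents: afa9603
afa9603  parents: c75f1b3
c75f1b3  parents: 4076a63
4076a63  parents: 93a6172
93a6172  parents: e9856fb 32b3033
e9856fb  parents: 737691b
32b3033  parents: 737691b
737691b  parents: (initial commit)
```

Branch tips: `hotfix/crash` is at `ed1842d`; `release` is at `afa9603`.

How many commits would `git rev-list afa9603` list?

Walking parent pointers from afa9603: reachable set = {32b3033, 4076a63, 737691b, 93a6172, afa9603, c75f1b3, e9856fb}.
That is 7 commits.

7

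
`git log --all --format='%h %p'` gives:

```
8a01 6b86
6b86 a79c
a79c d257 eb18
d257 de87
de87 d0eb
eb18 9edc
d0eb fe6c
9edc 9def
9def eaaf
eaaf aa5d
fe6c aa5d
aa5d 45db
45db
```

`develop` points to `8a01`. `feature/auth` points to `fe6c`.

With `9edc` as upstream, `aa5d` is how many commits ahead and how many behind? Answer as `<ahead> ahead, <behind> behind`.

Reachable from aa5d: {45db, aa5d}.
Reachable from 9edc: {45db, 9def, 9edc, aa5d, eaaf}.
Only in aa5d's history (ahead): {} — 0.
Only in 9edc's history (behind): {9def, 9edc, eaaf} — 3.

0 ahead, 3 behind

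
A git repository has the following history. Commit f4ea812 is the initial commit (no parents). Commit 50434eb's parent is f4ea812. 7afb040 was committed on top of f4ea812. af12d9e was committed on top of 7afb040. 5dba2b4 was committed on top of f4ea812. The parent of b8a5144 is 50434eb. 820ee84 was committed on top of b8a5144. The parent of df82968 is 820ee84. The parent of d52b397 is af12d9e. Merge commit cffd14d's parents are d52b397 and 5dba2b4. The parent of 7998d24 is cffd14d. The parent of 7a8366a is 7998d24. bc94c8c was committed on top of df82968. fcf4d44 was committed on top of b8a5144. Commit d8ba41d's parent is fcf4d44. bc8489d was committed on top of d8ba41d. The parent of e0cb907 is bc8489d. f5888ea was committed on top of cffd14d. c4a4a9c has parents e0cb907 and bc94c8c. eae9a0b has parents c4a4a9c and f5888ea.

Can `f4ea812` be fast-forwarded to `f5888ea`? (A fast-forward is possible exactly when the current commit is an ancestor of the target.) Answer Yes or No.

A fast-forward from f4ea812 to f5888ea is possible iff f4ea812 is an ancestor of f5888ea.
Ancestors of f5888ea: {5dba2b4, 7afb040, af12d9e, cffd14d, d52b397, f4ea812, f5888ea}.
f4ea812 is among them, so fast-forward is possible.

Yes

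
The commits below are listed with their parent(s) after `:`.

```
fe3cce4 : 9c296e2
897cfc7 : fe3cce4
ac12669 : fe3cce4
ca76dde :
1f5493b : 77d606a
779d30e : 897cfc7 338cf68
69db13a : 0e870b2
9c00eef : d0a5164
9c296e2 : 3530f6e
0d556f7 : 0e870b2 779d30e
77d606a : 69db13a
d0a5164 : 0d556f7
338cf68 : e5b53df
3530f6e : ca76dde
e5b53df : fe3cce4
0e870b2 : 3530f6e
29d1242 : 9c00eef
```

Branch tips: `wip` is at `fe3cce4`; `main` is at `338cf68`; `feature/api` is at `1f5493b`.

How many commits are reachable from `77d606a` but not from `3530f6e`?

Reachable from 77d606a: {0e870b2, 3530f6e, 69db13a, 77d606a, ca76dde}.
Reachable from 3530f6e: {3530f6e, ca76dde}.
In 77d606a's history but not 3530f6e's: {0e870b2, 69db13a, 77d606a} — 3 commits.

3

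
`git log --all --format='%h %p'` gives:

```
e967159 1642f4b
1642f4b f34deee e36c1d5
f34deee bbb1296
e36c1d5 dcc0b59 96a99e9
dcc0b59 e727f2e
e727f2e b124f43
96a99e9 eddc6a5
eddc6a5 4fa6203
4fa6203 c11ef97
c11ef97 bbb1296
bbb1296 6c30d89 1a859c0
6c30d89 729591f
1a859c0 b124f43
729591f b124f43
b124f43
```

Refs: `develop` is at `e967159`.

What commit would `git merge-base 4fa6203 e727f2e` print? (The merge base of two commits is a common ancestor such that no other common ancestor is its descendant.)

b124f43

Ancestors of 4fa6203: {1a859c0, 4fa6203, 6c30d89, 729591f, b124f43, bbb1296, c11ef97}.
Ancestors of e727f2e: {b124f43, e727f2e}.
Common ancestors: {b124f43}.
The only common ancestor is b124f43, so it is the merge base.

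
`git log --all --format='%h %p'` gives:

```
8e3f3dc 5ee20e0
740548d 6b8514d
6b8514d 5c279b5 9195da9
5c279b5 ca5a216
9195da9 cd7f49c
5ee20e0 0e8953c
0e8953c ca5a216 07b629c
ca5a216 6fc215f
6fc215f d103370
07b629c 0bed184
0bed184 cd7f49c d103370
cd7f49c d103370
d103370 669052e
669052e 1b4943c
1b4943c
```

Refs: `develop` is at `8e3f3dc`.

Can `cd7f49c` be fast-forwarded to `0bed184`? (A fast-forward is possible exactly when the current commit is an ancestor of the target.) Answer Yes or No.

A fast-forward from cd7f49c to 0bed184 is possible iff cd7f49c is an ancestor of 0bed184.
Ancestors of 0bed184: {0bed184, 1b4943c, 669052e, cd7f49c, d103370}.
cd7f49c is among them, so fast-forward is possible.

Yes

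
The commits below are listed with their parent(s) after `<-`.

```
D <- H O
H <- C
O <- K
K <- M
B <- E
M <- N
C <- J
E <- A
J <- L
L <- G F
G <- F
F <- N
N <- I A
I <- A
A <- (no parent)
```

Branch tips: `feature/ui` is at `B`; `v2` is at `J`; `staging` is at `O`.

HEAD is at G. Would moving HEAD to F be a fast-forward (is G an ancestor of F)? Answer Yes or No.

No

A fast-forward from G to F is possible iff G is an ancestor of F.
Ancestors of F: {A, F, I, N}.
G is not among them, so fast-forward is not possible.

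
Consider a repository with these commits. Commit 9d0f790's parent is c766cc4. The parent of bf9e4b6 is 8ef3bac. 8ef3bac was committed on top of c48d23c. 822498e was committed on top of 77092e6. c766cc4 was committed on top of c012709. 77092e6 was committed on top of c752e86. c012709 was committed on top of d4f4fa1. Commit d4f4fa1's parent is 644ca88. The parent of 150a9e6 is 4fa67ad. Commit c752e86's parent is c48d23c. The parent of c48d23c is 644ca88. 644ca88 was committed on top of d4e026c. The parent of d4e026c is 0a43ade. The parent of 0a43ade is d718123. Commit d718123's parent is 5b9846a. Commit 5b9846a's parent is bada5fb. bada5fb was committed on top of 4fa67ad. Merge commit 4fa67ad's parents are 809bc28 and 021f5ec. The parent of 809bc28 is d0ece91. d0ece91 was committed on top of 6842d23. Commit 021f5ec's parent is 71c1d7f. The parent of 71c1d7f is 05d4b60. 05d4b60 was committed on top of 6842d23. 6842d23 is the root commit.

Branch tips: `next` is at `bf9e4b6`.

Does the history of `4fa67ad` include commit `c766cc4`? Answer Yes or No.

No

Ancestors of 4fa67ad: {021f5ec, 05d4b60, 4fa67ad, 6842d23, 71c1d7f, 809bc28, d0ece91}.
c766cc4 is not in that set, so it is not an ancestor of 4fa67ad.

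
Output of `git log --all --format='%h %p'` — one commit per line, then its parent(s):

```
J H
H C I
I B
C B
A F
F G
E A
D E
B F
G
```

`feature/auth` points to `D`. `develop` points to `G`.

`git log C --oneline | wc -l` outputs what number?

4

Walking parent pointers from C: reachable set = {B, C, F, G}.
That is 4 commits.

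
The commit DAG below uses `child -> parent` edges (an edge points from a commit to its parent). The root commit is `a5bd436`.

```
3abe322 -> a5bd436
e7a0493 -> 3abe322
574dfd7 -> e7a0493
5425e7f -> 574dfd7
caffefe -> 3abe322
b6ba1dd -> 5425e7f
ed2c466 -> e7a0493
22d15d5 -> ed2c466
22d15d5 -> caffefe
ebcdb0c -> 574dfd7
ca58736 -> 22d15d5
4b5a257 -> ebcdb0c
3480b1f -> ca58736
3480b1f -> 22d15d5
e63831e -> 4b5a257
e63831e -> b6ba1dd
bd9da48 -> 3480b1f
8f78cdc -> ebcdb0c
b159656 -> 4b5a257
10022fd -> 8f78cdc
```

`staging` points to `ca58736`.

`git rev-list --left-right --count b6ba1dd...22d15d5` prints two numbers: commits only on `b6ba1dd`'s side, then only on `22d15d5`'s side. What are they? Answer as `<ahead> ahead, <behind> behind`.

3 ahead, 3 behind

Reachable from b6ba1dd: {3abe322, 5425e7f, 574dfd7, a5bd436, b6ba1dd, e7a0493}.
Reachable from 22d15d5: {22d15d5, 3abe322, a5bd436, caffefe, e7a0493, ed2c466}.
Only in b6ba1dd's history (ahead): {5425e7f, 574dfd7, b6ba1dd} — 3.
Only in 22d15d5's history (behind): {22d15d5, caffefe, ed2c466} — 3.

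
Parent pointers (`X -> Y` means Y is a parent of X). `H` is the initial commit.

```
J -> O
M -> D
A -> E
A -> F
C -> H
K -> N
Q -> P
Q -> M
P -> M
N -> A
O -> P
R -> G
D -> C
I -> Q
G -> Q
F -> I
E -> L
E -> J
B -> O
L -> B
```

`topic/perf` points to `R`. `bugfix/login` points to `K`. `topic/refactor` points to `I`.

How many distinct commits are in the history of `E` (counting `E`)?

10

Walking parent pointers from E: reachable set = {B, C, D, E, H, J, L, M, O, P}.
That is 10 commits.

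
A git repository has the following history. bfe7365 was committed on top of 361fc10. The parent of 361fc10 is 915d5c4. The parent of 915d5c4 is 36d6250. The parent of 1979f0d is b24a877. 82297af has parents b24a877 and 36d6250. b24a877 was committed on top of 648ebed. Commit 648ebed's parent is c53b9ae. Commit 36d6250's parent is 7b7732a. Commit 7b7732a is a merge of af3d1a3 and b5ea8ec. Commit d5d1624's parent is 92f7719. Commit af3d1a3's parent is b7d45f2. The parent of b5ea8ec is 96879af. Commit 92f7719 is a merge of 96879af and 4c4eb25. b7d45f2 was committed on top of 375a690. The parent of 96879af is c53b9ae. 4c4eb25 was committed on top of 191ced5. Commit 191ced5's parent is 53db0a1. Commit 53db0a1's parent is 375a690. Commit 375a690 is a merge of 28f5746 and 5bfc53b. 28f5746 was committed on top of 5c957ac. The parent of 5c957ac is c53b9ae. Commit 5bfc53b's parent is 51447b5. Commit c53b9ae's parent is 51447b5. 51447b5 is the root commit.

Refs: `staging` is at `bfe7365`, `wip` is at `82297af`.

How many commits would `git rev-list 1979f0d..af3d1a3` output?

Reachable from af3d1a3: {28f5746, 375a690, 51447b5, 5bfc53b, 5c957ac, af3d1a3, b7d45f2, c53b9ae}.
Reachable from 1979f0d: {1979f0d, 51447b5, 648ebed, b24a877, c53b9ae}.
In af3d1a3's history but not 1979f0d's: {28f5746, 375a690, 5bfc53b, 5c957ac, af3d1a3, b7d45f2} — 6 commits.

6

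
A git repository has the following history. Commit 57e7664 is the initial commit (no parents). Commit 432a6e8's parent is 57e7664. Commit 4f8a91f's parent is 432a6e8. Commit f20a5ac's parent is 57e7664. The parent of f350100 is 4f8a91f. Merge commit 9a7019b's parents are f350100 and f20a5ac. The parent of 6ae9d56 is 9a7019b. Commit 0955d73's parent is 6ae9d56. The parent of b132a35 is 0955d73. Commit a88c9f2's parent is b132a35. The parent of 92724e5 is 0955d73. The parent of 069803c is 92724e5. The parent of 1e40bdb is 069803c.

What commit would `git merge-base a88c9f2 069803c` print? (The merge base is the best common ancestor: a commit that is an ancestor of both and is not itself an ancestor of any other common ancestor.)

Ancestors of a88c9f2: {0955d73, 432a6e8, 4f8a91f, 57e7664, 6ae9d56, 9a7019b, a88c9f2, b132a35, f20a5ac, f350100}.
Ancestors of 069803c: {069803c, 0955d73, 432a6e8, 4f8a91f, 57e7664, 6ae9d56, 92724e5, 9a7019b, f20a5ac, f350100}.
Common ancestors: {0955d73, 432a6e8, 4f8a91f, 57e7664, 6ae9d56, 9a7019b, f20a5ac, f350100}.
Among these, 0955d73 is not an ancestor of any other common ancestor — it is the merge base.

0955d73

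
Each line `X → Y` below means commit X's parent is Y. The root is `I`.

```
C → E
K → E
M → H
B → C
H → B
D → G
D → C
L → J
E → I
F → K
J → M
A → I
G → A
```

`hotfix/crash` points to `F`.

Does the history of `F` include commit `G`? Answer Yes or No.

Ancestors of F: {E, F, I, K}.
G is not in that set, so it is not an ancestor of F.

No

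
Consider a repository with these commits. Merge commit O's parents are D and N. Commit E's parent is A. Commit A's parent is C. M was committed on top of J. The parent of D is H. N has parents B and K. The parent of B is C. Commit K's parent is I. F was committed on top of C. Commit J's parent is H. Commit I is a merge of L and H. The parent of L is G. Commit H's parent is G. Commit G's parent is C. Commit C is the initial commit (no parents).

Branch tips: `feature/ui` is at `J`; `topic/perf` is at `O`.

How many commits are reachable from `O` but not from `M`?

Reachable from O: {B, C, D, G, H, I, K, L, N, O}.
Reachable from M: {C, G, H, J, M}.
In O's history but not M's: {B, D, I, K, L, N, O} — 7 commits.

7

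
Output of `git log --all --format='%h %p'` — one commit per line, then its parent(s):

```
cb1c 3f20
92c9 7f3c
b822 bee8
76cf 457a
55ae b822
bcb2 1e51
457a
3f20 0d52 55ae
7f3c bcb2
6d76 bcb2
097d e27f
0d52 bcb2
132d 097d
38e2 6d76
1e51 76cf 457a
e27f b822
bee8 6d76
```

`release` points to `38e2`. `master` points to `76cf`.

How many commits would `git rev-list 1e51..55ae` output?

5

Reachable from 55ae: {1e51, 457a, 55ae, 6d76, 76cf, b822, bcb2, bee8}.
Reachable from 1e51: {1e51, 457a, 76cf}.
In 55ae's history but not 1e51's: {55ae, 6d76, b822, bcb2, bee8} — 5 commits.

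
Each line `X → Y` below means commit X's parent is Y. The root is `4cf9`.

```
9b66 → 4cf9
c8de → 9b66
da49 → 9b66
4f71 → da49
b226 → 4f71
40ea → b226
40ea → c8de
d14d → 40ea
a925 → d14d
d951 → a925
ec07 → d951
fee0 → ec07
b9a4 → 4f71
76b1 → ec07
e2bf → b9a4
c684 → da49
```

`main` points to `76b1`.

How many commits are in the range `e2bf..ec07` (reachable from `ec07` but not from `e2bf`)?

Reachable from ec07: {40ea, 4cf9, 4f71, 9b66, a925, b226, c8de, d14d, d951, da49, ec07}.
Reachable from e2bf: {4cf9, 4f71, 9b66, b9a4, da49, e2bf}.
In ec07's history but not e2bf's: {40ea, a925, b226, c8de, d14d, d951, ec07} — 7 commits.

7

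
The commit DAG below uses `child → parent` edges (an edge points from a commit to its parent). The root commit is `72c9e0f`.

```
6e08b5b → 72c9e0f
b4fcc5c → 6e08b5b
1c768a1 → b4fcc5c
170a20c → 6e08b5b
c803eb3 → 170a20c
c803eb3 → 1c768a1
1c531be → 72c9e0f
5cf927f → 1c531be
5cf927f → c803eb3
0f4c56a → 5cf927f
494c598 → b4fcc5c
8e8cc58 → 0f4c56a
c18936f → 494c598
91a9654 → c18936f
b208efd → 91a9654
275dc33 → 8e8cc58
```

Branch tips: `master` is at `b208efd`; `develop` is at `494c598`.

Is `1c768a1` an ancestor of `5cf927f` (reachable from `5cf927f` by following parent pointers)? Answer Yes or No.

Ancestors of 5cf927f (commits reachable by following parents): {170a20c, 1c531be, 1c768a1, 5cf927f, 6e08b5b, 72c9e0f, b4fcc5c, c803eb3}.
1c768a1 is in that set, so it is an ancestor of 5cf927f.

Yes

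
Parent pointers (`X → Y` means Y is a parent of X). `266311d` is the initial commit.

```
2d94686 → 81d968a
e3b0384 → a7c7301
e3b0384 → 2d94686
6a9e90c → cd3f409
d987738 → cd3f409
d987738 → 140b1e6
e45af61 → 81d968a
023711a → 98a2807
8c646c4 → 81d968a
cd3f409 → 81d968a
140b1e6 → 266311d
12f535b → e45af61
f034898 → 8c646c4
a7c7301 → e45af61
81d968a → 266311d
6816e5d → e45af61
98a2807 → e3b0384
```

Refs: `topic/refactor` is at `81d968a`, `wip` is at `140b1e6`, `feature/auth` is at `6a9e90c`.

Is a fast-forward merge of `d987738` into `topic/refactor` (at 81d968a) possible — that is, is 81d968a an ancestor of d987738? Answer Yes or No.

Yes

A fast-forward from 81d968a to d987738 is possible iff 81d968a is an ancestor of d987738.
Ancestors of d987738: {140b1e6, 266311d, 81d968a, cd3f409, d987738}.
81d968a is among them, so fast-forward is possible.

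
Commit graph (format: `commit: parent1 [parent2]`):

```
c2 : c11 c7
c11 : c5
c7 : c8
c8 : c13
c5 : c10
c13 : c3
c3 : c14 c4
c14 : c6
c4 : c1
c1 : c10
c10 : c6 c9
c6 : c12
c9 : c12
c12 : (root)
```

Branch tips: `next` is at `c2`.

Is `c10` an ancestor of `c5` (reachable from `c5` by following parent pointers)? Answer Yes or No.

Yes

Ancestors of c5 (commits reachable by following parents): {c10, c12, c5, c6, c9}.
c10 is in that set, so it is an ancestor of c5.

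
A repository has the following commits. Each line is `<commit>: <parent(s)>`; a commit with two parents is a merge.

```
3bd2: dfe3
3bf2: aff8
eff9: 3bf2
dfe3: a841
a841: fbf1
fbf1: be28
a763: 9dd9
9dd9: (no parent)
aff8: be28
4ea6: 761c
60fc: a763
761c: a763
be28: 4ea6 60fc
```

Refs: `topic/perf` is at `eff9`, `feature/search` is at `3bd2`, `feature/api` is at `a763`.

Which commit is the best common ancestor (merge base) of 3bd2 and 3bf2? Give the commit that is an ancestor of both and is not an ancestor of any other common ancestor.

Ancestors of 3bd2: {3bd2, 4ea6, 60fc, 761c, 9dd9, a763, a841, be28, dfe3, fbf1}.
Ancestors of 3bf2: {3bf2, 4ea6, 60fc, 761c, 9dd9, a763, aff8, be28}.
Common ancestors: {4ea6, 60fc, 761c, 9dd9, a763, be28}.
Among these, be28 is not an ancestor of any other common ancestor — it is the merge base.

be28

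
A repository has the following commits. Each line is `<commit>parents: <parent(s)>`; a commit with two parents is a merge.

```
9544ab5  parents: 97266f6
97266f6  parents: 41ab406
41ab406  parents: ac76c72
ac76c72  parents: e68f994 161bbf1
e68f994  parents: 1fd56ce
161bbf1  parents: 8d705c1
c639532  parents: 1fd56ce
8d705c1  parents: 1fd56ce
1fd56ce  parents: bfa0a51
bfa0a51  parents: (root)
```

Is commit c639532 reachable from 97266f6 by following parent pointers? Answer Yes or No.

Ancestors of 97266f6: {161bbf1, 1fd56ce, 41ab406, 8d705c1, 97266f6, ac76c72, bfa0a51, e68f994}.
c639532 is not in that set, so it is not an ancestor of 97266f6.

No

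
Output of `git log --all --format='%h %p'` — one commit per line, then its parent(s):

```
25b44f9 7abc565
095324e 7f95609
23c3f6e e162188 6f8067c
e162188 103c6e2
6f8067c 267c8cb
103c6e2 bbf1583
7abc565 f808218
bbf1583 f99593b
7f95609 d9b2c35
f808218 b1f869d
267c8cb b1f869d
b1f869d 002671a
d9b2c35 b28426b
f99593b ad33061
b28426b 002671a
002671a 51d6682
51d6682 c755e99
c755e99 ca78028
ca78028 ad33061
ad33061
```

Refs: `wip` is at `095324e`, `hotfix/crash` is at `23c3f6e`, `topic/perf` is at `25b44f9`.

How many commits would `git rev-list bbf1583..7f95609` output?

7

Reachable from 7f95609: {002671a, 51d6682, 7f95609, ad33061, b28426b, c755e99, ca78028, d9b2c35}.
Reachable from bbf1583: {ad33061, bbf1583, f99593b}.
In 7f95609's history but not bbf1583's: {002671a, 51d6682, 7f95609, b28426b, c755e99, ca78028, d9b2c35} — 7 commits.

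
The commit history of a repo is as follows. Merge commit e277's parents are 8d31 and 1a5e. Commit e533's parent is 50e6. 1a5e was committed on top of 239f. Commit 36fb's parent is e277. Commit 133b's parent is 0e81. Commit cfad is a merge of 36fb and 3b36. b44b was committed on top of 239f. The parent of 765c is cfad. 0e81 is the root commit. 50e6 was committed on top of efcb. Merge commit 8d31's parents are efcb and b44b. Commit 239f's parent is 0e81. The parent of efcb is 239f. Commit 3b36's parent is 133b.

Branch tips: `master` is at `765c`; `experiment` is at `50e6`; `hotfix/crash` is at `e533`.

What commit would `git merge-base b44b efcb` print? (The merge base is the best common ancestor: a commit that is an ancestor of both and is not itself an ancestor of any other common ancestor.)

239f

Ancestors of b44b: {0e81, 239f, b44b}.
Ancestors of efcb: {0e81, 239f, efcb}.
Common ancestors: {0e81, 239f}.
Among these, 239f is not an ancestor of any other common ancestor — it is the merge base.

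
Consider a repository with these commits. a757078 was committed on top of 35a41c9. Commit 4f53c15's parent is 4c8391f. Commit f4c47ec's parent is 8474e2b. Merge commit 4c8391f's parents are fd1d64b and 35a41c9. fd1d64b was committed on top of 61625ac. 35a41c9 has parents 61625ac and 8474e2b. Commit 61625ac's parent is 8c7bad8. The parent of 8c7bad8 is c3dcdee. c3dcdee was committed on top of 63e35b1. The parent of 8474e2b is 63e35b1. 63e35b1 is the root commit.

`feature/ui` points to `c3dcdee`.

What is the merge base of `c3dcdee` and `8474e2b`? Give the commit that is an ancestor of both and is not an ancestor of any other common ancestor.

63e35b1

Ancestors of c3dcdee: {63e35b1, c3dcdee}.
Ancestors of 8474e2b: {63e35b1, 8474e2b}.
Common ancestors: {63e35b1}.
The only common ancestor is 63e35b1, so it is the merge base.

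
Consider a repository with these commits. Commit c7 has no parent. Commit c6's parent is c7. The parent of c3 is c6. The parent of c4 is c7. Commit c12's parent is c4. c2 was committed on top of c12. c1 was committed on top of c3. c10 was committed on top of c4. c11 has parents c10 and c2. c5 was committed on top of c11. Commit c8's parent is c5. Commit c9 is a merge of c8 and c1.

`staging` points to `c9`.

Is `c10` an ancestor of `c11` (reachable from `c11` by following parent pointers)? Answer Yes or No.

Yes

Ancestors of c11 (commits reachable by following parents): {c10, c11, c12, c2, c4, c7}.
c10 is in that set, so it is an ancestor of c11.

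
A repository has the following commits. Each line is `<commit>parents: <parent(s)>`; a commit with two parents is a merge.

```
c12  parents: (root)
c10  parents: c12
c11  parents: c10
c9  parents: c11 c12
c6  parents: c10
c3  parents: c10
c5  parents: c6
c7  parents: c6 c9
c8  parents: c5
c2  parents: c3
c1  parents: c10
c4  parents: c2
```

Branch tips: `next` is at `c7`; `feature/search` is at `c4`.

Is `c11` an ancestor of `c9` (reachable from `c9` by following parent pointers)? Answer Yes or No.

Ancestors of c9 (commits reachable by following parents): {c10, c11, c12, c9}.
c11 is in that set, so it is an ancestor of c9.

Yes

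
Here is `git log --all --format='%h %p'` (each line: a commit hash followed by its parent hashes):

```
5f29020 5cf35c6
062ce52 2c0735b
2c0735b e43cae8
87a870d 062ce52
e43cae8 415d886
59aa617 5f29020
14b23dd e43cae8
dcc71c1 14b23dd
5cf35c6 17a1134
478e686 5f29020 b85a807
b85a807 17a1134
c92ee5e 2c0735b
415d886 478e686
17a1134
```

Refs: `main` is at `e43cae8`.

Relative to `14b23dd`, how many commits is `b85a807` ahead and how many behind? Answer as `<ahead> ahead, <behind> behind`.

Reachable from b85a807: {17a1134, b85a807}.
Reachable from 14b23dd: {14b23dd, 17a1134, 415d886, 478e686, 5cf35c6, 5f29020, b85a807, e43cae8}.
Only in b85a807's history (ahead): {} — 0.
Only in 14b23dd's history (behind): {14b23dd, 415d886, 478e686, 5cf35c6, 5f29020, e43cae8} — 6.

0 ahead, 6 behind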